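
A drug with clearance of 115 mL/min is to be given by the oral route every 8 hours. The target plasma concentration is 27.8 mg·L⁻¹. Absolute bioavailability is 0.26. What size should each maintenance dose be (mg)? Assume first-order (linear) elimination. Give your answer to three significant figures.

5900 mg

Convert clearance: 115 mL/min × 60 min/h ÷ 1000 mL/L = 6.900 L/h
At steady state, dose per interval replaces the amount cleared in that interval: F·D/τ = CL·Css.
D = CL × Css × τ / F = 6.900 × 27.8 × 8 / 0.26 = 5902 mg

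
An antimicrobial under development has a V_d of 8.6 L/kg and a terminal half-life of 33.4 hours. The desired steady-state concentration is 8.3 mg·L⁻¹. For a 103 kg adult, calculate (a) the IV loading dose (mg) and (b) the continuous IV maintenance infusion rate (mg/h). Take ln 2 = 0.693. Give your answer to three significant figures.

(a) 7350 mg; (b) 153 mg/h

Total Vd = 8.6 × 103 = 885.8 L
LD = Vd × C = 885.8 × 8.3 = 7352 mg
CL = 0.693 × Vd / t½ = 0.693 × 885.8 / 33.4 = 18.38 L/h
Infusion rate = CL × Css = 18.38 × 8.3 = 152.6 mg/h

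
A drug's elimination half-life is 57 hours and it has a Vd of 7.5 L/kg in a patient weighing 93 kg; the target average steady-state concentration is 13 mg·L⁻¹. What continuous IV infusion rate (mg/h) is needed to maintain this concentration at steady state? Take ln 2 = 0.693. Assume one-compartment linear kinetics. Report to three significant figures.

110 mg/h

Total Vd = 7.5 × 93 = 697.5 L
CL = 0.693 × Vd / t½ = 0.693 × 697.5 / 57 = 8.480 L/h
Infusion rate = CL × Css = 8.480 × 13 = 110.2 mg/h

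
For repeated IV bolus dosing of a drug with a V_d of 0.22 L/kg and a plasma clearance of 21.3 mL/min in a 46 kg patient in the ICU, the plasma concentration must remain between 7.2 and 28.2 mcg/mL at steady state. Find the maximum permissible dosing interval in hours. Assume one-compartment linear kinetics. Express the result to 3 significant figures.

Total Vd = 0.22 × 46 = 10.12 L
CL = 21.3 mL/min × 60/1000 = 1.278 L/h
k = CL / Vd = 1.278 / 10.12 = 0.1263 h⁻¹
Between IV bolus doses, concentration decays as C = C₀·e^(−kτ), so C_peak/C_trough = e^(kτ).
τ_max = ln(C_peak/C_trough) / k = ln(28.2/7.2) / 0.1263 = 1.365 / 0.1263 = 10.81 h

10.8 h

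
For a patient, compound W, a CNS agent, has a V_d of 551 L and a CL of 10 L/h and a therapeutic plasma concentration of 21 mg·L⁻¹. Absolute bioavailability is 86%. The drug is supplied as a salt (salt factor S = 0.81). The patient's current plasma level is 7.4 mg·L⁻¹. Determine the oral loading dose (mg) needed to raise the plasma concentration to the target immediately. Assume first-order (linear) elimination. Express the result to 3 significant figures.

10800 mg

Concentration deficit ΔC = 21 − 7.4 = 13.60 mg/L
LD = Vd × ΔC / F / S = 551.0 × 13.60 / 0.86 / 0.81 = 10760 mg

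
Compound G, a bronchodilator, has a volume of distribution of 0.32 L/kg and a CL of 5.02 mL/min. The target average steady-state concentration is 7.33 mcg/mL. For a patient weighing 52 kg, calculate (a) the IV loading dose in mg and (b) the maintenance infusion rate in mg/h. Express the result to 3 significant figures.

Vd(total) = 52 kg × 0.32 L/kg = 16.64 L
Loading dose = Vd × C = 16.64 × 7.33 = 122.0 mg
Convert clearance: 5.02 mL/min × 60 min/h ÷ 1000 mL/L = 0.3012 L/h
Maintenance infusion rate = CL × Css = 0.3012 × 7.33 = 2.208 mg/h

(a) 122 mg; (b) 2.21 mg/h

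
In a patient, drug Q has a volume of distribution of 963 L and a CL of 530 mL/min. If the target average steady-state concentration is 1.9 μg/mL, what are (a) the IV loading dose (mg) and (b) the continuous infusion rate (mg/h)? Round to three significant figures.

LD = Vd · C_target = 963.0 × 1.9 = 1830 mg
CL = 530 mL/min × 60/1000 = 31.80 L/h
Maintenance infusion rate = CL × Css = 31.80 × 1.9 = 60.42 mg/h

(a) 1830 mg; (b) 60.4 mg/h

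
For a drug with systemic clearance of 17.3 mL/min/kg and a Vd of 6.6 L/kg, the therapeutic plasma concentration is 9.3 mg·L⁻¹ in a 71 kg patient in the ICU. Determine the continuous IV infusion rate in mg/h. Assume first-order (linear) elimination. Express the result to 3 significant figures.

685 mg/h

CL = 17.3 mL/min/kg × 71 kg = 1228 mL/min = 1228 × 60/1000 = 73.68 L/h
Infusion rate = CL · Css = 73.68 L/h × 9.3 mg/L = 685.2 mg/h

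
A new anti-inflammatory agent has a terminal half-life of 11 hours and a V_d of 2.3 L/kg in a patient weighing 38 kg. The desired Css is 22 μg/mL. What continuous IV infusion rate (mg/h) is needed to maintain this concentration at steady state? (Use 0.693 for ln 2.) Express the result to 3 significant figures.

Vd(total) = 38 kg × 2.3 L/kg = 87.40 L
CL = ln 2 · Vd / t½ = 0.693 × 87.40 / 11 = 5.506 L/h
Infusion rate = CL × Css = 5.506 × 22 = 121.1 mg/h

121 mg/h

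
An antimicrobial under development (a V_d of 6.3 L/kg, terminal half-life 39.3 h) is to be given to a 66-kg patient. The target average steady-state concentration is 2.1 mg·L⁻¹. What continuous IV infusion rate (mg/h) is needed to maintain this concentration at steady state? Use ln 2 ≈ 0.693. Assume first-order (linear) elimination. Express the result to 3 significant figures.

Vd(total) = 66 kg × 6.3 L/kg = 415.8 L
CL = ln 2 · Vd / t½ = 0.693 × 415.8 / 39.3 = 7.332 L/h
Infusion rate = CL × Css = 7.332 × 2.1 = 15.40 mg/h

15.4 mg/h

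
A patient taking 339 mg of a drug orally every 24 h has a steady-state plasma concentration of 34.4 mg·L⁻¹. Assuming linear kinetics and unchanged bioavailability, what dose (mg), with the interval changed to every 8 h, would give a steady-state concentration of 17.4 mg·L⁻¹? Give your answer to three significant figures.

57.2 mg

For first-order elimination, Css ∝ F·D/(CL·τ); F and CL are unchanged, so Css ∝ D/τ.
D₂ = D₁ × (Css,target / Css,current) × (τ₂/τ₁) = 339 × (17.4/34.4) × (8/24) = 57.16 mg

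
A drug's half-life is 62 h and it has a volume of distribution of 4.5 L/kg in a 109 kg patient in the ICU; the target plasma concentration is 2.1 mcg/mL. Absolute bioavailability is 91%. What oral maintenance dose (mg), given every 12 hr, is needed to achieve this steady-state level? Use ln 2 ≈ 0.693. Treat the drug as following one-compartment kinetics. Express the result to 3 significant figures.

Total Vd = 4.5 × 109 = 490.5 L
k = 0.693/62 = 0.01118 h⁻¹, so CL = k·Vd = 0.01118 × 490.5 = 5.484 L/h
D = CL × Css × τ / F = 5.484 × 2.1 × 12 / 0.91 = 151.9 mg

152 mg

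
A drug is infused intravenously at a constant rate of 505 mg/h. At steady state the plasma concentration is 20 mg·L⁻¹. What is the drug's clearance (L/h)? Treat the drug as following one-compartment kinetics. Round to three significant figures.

25.3 L/h

At steady state, infusion rate = CL × Css, so CL = rate / Css.
CL = 505 / 20 = 25.25 L/h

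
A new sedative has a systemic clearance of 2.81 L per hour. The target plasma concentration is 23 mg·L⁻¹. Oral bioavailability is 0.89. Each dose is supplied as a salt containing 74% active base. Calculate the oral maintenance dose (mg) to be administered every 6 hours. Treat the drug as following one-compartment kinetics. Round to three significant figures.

D = CL × Css × τ / F / S = 2.810 × 23 × 6 / 0.89 / 0.74 = 588.8 mg

589 mg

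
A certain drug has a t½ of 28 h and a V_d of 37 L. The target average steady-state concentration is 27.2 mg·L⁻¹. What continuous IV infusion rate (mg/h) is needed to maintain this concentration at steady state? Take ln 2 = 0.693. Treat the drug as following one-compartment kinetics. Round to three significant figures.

CL = ln 2 · Vd / t½ = 0.693 × 37.00 / 28 = 0.9158 L/h
Infusion rate = CL × Css = 0.9158 × 27.2 = 24.91 mg/h

24.9 mg/h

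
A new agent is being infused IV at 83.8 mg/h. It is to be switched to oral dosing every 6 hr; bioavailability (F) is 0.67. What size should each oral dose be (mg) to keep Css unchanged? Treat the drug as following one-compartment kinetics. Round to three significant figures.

To maintain the same Css, the systemic dosing rate must be unchanged: F·D/τ = infusion rate.
D = rate × τ / F = 83.8 × 6 / 0.67 = 750.4 mg

750 mg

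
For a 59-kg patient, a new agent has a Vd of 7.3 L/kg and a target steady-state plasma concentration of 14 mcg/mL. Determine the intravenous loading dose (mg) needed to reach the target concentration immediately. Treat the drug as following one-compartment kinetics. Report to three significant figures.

Vd(total) = 59 kg × 7.3 L/kg = 430.7 L
LD = Vd × C = 430.7 × 14.00 = 6030 mg

6030 mg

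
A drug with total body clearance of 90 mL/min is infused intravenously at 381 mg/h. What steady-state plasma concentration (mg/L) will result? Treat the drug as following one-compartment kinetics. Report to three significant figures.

70.6 mg/L

CL = 90 mL/min × 60/1000 = 5.400 L/h
Css = rate / CL = 381 / 5.400 = 70.56 mg/L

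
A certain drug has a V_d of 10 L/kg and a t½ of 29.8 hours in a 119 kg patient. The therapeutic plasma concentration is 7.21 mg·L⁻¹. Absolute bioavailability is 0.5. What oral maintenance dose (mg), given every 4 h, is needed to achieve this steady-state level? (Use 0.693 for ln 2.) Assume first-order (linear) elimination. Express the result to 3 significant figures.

1600 mg

Vd(total) = 119 kg × 10 L/kg = 1190 L
CL = ln 2 · Vd / t½ = 0.693 × 1190 / 29.8 = 27.67 L/h
D = CL × Css × τ / F = 27.67 × 7.21 × 4 / 0.5 = 1596 mg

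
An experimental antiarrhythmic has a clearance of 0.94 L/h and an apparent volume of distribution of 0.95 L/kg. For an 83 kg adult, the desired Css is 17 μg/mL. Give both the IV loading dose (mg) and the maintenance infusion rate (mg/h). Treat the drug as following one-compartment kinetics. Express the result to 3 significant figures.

Vd(total) = 83 kg × 0.95 L/kg = 78.85 L
Loading dose = Vd × C = 78.85 × 17 = 1340 mg
Maintenance: replace elimination → rate = CL × Css = 0.9400 × 17 = 15.98 mg/h

(a) 1340 mg; (b) 16.0 mg/h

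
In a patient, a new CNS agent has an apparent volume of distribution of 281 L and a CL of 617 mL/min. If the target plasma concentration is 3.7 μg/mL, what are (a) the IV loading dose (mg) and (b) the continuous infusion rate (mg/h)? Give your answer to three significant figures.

Loading dose = Vd × C = 281.0 × 3.7 = 1040 mg
Convert clearance: 617 mL/min × 60 min/h ÷ 1000 mL/L = 37.02 L/h
Maintenance: replace elimination → rate = CL × Css = 37.02 × 3.7 = 137.0 mg/h

(a) 1040 mg; (b) 137 mg/h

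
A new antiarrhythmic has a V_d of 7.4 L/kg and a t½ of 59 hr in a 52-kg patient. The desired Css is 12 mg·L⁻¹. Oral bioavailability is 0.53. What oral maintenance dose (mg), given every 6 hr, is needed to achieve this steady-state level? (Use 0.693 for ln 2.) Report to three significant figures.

614 mg

Vd(total) = 52 kg × 7.4 L/kg = 384.8 L
k = 0.693/59 = 0.01175 h⁻¹, so CL = k·Vd = 0.01175 × 384.8 = 4.521 L/h
D = CL × Css × τ / F = 4.521 × 12 × 6 / 0.53 = 614.2 mg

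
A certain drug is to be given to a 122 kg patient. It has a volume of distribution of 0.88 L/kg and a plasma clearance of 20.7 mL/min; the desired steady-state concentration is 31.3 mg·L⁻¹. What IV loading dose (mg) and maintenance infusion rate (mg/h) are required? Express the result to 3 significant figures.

Vd = 0.88 L/kg × 122 kg = 107.4 L
Loading dose = Vd × C = 107.4 × 31.3 = 3362 mg
Convert clearance: 20.7 mL/min × 60 min/h ÷ 1000 mL/L = 1.242 L/h
Maintenance: replace elimination → rate = CL × Css = 1.242 × 31.3 = 38.87 mg/h

(a) 3360 mg; (b) 38.9 mg/h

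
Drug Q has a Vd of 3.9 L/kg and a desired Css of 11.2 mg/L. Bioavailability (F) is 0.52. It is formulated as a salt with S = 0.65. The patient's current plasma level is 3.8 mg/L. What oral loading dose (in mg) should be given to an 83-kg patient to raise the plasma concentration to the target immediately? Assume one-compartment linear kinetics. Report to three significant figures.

7090 mg

Vd = 3.9 L/kg × 83 kg = 323.7 L
The loading dose fills Vd to the target concentration.
Concentration deficit ΔC = 11.2 − 3.8 = 7.400 mg/L
LD = Vd × ΔC / F / S = 323.7 × 7.400 / 0.52 / 0.65 = 7087 mg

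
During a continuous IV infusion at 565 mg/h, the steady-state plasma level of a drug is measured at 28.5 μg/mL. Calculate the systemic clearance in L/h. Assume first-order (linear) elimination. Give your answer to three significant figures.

19.8 L/h

At steady state, infusion rate = CL × Css, so CL = rate / Css.
CL = 565 / 28.5 = 19.82 L/h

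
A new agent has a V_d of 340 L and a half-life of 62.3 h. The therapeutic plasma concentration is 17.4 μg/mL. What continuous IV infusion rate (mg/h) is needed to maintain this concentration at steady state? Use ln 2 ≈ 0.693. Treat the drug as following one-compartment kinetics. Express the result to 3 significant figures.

k = 0.693/62.3 = 0.01112 h⁻¹, so CL = k·Vd = 0.01112 × 340.0 = 3.781 L/h
Infusion rate = CL × Css = 3.781 × 17.4 = 65.79 mg/h

65.8 mg/h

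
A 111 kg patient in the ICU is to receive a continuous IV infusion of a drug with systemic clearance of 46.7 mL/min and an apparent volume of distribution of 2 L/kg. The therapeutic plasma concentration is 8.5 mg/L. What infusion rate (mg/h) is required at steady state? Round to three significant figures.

23.8 mg/h

Convert clearance: 46.7 mL/min × 60 min/h ÷ 1000 mL/L = 2.802 L/h
Rate = CL × Css = 2.802 × 8.5 = 23.82 mg/h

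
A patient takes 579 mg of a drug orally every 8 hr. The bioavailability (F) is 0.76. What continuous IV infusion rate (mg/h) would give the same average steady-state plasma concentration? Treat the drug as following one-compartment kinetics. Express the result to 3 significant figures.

55.0 mg/h

Equivalent systemic input: infusion rate = F·D/τ.
Rate = 0.76 × 579 / 8 = 55.01 mg/h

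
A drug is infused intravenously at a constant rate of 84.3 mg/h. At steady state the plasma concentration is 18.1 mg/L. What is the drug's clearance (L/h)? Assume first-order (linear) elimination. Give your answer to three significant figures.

4.66 L/h

At steady state, infusion rate = CL × Css, so CL = rate / Css.
CL = 84.3 / 18.1 = 4.657 L/h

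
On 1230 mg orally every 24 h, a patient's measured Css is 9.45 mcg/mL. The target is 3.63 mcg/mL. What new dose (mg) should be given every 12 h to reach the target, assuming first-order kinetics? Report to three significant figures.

236 mg

For first-order elimination, Css ∝ F·D/(CL·τ); F and CL are unchanged, so Css ∝ D/τ.
D₂ = D₁ × (Css,target / Css,current) × (τ₂/τ₁) = 1230 × (3.63/9.45) × (12/24) = 236.2 mg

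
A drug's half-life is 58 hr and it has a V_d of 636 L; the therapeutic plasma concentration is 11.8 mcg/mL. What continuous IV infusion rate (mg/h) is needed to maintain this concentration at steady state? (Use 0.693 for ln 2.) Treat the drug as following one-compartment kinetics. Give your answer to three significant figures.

89.7 mg/h

CL = 0.693 × Vd / t½ = 0.693 × 636.0 / 58 = 7.599 L/h
Infusion rate = CL × Css = 7.599 × 11.8 = 89.67 mg/h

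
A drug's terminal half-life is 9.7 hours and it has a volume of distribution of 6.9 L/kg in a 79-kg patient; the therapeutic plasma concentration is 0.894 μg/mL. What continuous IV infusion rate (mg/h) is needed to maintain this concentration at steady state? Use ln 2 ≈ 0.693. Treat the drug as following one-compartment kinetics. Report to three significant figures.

34.8 mg/h

Vd(total) = 79 kg × 6.9 L/kg = 545.1 L
CL = ln 2 · Vd / t½ = 0.693 × 545.1 / 9.7 = 38.94 L/h
Infusion rate = CL × Css = 38.94 × 0.894 = 34.81 mg/h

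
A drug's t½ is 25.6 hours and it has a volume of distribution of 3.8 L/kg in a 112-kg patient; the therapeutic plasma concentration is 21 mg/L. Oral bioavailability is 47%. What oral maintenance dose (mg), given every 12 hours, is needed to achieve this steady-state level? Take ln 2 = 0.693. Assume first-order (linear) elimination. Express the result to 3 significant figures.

Vd(total) = 112 kg × 3.8 L/kg = 425.6 L
k = 0.693/25.6 = 0.02707 h⁻¹, so CL = k·Vd = 0.02707 × 425.6 = 11.52 L/h
D = CL × Css × τ / F = 11.52 × 21 × 12 / 0.47 = 6177 mg

6180 mg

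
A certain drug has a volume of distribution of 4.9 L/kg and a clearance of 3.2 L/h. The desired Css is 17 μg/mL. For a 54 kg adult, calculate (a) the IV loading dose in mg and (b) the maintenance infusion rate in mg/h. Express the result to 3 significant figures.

(a) 4500 mg; (b) 54.4 mg/h

Vd(total) = 54 kg × 4.9 L/kg = 264.6 L
LD = Vd · C_target = 264.6 × 17 = 4498 mg
Infusion rate = 3.200 L/h × 17 mg/L = 54.40 mg/h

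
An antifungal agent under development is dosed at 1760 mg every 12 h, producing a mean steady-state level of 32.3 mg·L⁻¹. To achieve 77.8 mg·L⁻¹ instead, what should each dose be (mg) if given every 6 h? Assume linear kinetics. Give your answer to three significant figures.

For first-order elimination, Css ∝ F·D/(CL·τ); F and CL are unchanged, so Css ∝ D/τ.
D₂ = D₁ × (Css,target / Css,current) × (τ₂/τ₁) = 1760 × (77.8/32.3) × (6/12) = 2120 mg

2120 mg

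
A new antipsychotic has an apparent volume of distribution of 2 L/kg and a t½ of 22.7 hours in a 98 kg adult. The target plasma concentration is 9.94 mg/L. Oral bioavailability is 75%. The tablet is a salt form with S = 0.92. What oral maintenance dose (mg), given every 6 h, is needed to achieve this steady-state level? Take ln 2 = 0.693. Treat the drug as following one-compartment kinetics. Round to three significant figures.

517 mg

Vd = 2 L/kg × 98 kg = 196.0 L
k = 0.693/22.7 = 0.03053 h⁻¹, so CL = k·Vd = 0.03053 × 196.0 = 5.984 L/h
D = CL × Css × τ / F / S = 5.984 × 9.94 × 6 / 0.75 / 0.92 = 517.2 mg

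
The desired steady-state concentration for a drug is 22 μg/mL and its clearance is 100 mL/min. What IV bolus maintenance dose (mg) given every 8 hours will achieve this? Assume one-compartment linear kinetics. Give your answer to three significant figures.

CL = 100 mL/min × 60/1000 = 6.000 L/h
D = CL × Css × τ = 6.000 × 22 × 8 = 1056 mg

1060 mg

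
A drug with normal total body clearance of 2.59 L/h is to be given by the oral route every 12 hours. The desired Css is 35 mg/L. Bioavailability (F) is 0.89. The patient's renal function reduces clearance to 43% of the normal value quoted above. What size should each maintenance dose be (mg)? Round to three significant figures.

Patient clearance = 0.43 × 2.590 = 1.114 L/h
D = CL × Css × τ / F = 1.114 × 35 × 12 / 0.89 = 525.7 mg

526 mg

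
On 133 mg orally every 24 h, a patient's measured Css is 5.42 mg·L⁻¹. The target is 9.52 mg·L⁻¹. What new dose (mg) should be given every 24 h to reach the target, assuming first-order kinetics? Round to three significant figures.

For first-order elimination, Css ∝ F·D/(CL·τ); F and CL are unchanged, so Css ∝ D/τ.
D₂ = D₁ × (Css,target / Css,current) = 133 × 9.52/5.42 = 233.6 mg

234 mg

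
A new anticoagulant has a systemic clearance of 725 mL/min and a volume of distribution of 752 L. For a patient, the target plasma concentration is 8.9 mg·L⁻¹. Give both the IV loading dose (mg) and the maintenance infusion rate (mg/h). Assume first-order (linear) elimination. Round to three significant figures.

Loading: fill Vd to C_target → 752.0 L × 8.9 mg/L = 6693 mg
CL = 725 mL/min = 725 × 0.06 = 43.50 L/h
Infusion rate = 43.50 L/h × 8.9 mg/L = 387.2 mg/h

(a) 6690 mg; (b) 387 mg/h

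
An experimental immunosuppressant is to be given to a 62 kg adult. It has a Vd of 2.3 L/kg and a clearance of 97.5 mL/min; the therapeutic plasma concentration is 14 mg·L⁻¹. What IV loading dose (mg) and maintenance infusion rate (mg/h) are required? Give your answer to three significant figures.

Vd(total) = 62 kg × 2.3 L/kg = 142.6 L
Loading: fill Vd to C_target → 142.6 L × 14 mg/L = 1996 mg
CL = 97.5 mL/min × 60/1000 = 5.850 L/h
Maintenance: replace elimination → rate = CL × Css = 5.850 × 14 = 81.90 mg/h

(a) 2000 mg; (b) 81.9 mg/h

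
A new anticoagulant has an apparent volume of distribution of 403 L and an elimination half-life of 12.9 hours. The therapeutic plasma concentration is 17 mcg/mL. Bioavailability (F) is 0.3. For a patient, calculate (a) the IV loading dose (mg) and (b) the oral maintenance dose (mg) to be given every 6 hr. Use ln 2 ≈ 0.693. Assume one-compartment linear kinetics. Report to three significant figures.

(a) 6850 mg; (b) 7360 mg

LD = Vd × C = 403.0 × 17 = 6851 mg
CL = 0.693 × Vd / t½ = 0.693 × 403.0 / 12.9 = 21.65 L/h
D = CL × Css × τ / F = 21.65 × 17 × 6 / 0.3 = 7361 mg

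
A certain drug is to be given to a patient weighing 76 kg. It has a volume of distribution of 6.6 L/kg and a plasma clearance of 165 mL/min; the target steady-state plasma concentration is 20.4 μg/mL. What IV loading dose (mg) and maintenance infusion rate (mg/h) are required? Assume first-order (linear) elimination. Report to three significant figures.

Vd = 6.6 L/kg × 76 kg = 501.6 L
Loading dose = Vd × C = 501.6 × 20.4 = 10230 mg
CL = 165 mL/min × 60/1000 = 9.900 L/h
Maintenance: replace elimination → rate = CL × Css = 9.900 × 20.4 = 202.0 mg/h

(a) 10200 mg; (b) 202 mg/h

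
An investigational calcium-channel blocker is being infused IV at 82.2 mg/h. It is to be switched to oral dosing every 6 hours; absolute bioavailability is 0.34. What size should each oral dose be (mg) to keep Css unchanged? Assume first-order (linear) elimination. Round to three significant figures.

To maintain the same Css, the systemic dosing rate must be unchanged: F·D/τ = infusion rate.
D = rate × τ / F = 82.2 × 6 / 0.34 = 1451 mg

1450 mg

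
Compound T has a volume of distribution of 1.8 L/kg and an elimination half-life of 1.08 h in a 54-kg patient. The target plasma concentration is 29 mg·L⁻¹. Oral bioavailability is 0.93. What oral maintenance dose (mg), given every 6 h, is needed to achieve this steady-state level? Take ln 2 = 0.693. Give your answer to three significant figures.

11700 mg

Total Vd = 1.8 × 54 = 97.20 L
CL = 0.693 × Vd / t½ = 0.693 × 97.20 / 1.08 = 62.37 L/h
D = CL × Css × τ / F = 62.37 × 29 × 6 / 0.93 = 11670 mg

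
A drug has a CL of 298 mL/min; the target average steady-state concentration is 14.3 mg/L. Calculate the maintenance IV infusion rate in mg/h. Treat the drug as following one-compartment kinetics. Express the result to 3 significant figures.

CL = 298 mL/min × 60/1000 = 17.88 L/h
R₀ = 17.88 × 14.3 = 255.7 mg/h

256 mg/h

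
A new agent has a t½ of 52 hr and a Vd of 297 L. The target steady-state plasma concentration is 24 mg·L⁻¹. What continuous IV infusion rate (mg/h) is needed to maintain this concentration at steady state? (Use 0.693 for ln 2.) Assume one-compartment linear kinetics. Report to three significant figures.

k = 0.693/52 = 0.01333 h⁻¹, so CL = k·Vd = 0.01333 × 297.0 = 3.959 L/h
Infusion rate = CL × Css = 3.959 × 24 = 95.02 mg/h

95.0 mg/h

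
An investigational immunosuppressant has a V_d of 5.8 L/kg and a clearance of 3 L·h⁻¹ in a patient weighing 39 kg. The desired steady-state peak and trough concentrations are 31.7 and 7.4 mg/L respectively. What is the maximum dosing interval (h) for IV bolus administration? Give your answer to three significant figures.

110 h

Vd = 5.8 L/kg × 39 kg = 226.2 L
k = CL / Vd = 3.000 / 226.2 = 0.01326 h⁻¹
Between IV bolus doses, concentration decays as C = C₀·e^(−kτ), so C_peak/C_trough = e^(kτ).
τ_max = ln(C_peak/C_trough) / k = ln(31.7/7.4) / 0.01326 = 1.455 / 0.01326 = 109.7 h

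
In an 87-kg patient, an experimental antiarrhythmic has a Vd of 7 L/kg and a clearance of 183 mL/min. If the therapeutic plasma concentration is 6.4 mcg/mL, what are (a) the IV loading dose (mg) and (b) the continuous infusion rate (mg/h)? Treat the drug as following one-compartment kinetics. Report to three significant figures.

Total Vd = 7 × 87 = 609.0 L
Loading dose = Vd × C = 609.0 × 6.4 = 3898 mg
CL = 183 mL/min = 183 × 0.06 = 10.98 L/h
Infusion rate = 10.98 L/h × 6.4 mg/L = 70.27 mg/h

(a) 3900 mg; (b) 70.3 mg/h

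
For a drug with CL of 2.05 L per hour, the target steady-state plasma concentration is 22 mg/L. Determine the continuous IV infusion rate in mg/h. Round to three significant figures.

45.1 mg/h

Infusion rate = CL · Css = 2.050 L/h × 22 mg/L = 45.10 mg/h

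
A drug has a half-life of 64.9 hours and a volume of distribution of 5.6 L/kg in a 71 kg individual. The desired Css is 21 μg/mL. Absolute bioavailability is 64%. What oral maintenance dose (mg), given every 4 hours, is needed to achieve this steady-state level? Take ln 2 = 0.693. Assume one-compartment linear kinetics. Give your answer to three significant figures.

Total Vd = 5.6 × 71 = 397.6 L
CL = ln 2 · Vd / t½ = 0.693 × 397.6 / 64.9 = 4.246 L/h
D = CL × Css × τ / F = 4.246 × 21 × 4 / 0.64 = 557.3 mg

557 mg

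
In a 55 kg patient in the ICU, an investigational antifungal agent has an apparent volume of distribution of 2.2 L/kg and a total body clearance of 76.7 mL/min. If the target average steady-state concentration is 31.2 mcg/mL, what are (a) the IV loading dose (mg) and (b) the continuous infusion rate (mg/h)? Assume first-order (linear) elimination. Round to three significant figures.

(a) 3780 mg; (b) 144 mg/h

Vd(total) = 55 kg × 2.2 L/kg = 121.0 L
LD = Vd · C_target = 121.0 × 31.2 = 3775 mg
Convert clearance: 76.7 mL/min × 60 min/h ÷ 1000 mL/L = 4.602 L/h
Maintenance: replace elimination → rate = CL × Css = 4.602 × 31.2 = 143.6 mg/h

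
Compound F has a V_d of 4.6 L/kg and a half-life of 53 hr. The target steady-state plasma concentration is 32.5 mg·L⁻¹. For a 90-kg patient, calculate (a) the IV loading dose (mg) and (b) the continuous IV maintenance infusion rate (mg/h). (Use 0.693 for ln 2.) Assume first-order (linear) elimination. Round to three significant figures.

Total Vd = 4.6 × 90 = 414.0 L
LD = Vd × C = 414.0 × 32.5 = 13460 mg
CL = 0.693 × Vd / t½ = 0.693 × 414.0 / 53 = 5.413 L/h
Infusion rate = CL × Css = 5.413 × 32.5 = 175.9 mg/h

(a) 13500 mg; (b) 176 mg/h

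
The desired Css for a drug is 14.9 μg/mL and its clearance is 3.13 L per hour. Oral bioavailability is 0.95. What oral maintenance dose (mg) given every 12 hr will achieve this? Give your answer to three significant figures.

589 mg

D = CL × Css × τ / F = 3.130 × 14.9 × 12 / 0.95 = 589.1 mg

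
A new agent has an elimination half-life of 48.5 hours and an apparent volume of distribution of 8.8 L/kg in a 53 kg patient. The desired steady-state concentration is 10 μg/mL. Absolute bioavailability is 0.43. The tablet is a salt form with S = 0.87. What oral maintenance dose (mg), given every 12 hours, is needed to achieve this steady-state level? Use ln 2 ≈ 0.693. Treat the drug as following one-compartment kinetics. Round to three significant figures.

Vd(total) = 53 kg × 8.8 L/kg = 466.4 L
CL = 0.693 × Vd / t½ = 0.693 × 466.4 / 48.5 = 6.664 L/h
D = CL × Css × τ / F / S = 6.664 × 10 × 12 / 0.43 / 0.87 = 2138 mg

2140 mg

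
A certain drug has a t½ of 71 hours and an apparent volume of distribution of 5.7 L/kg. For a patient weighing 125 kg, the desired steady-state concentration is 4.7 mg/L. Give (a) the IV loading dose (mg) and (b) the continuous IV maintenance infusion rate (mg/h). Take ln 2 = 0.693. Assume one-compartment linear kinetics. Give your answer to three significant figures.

Vd(total) = 125 kg × 5.7 L/kg = 712.5 L
LD = Vd × C = 712.5 × 4.7 = 3349 mg
CL = 0.693 × Vd / t½ = 0.693 × 712.5 / 71 = 6.954 L/h
Infusion rate = CL × Css = 6.954 × 4.7 = 32.68 mg/h

(a) 3350 mg; (b) 32.7 mg/h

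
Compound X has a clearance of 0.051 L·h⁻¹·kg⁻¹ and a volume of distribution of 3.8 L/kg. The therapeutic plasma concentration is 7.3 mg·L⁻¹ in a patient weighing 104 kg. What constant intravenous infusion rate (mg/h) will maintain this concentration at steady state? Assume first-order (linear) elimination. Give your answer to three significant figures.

CL = 0.051 L·h⁻¹·kg⁻¹ × 104 kg = 5.304 L/h
Infusion rate = CL · Css = 5.304 L/h × 7.3 mg/L = 38.72 mg/h

38.7 mg/h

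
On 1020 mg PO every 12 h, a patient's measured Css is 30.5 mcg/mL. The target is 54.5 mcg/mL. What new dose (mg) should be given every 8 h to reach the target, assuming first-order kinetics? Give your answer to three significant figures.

1220 mg

For first-order elimination, Css ∝ F·D/(CL·τ); F and CL are unchanged, so Css ∝ D/τ.
D₂ = D₁ × (Css,target / Css,current) × (τ₂/τ₁) = 1020 × (54.5/30.5) × (8/12) = 1215 mg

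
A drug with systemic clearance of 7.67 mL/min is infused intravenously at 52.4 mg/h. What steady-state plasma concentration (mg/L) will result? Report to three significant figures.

114 mg/L

CL = 7.67 mL/min = 7.67 × 0.06 = 0.4602 L/h
Css = rate / CL = 52.4 / 0.4602 = 113.9 mg/L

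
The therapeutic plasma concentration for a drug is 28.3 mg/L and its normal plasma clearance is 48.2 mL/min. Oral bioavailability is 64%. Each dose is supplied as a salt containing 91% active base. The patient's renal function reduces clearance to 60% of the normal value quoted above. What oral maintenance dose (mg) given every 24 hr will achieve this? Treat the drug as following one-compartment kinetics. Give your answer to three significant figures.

2020 mg

Convert clearance: 48.2 mL/min × 60 min/h ÷ 1000 mL/L = 2.892 L/h
Patient clearance = 0.6 × 2.892 = 1.735 L/h
D = CL × Css × τ / F / S = 1.735 × 28.3 × 24 / 0.64 / 0.91 = 2023 mg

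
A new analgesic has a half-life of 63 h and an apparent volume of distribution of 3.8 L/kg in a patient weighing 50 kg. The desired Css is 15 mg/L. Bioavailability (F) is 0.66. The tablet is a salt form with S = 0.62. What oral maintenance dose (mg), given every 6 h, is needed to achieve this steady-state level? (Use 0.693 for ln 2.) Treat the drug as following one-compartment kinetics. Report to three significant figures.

460 mg

Vd = 3.8 L/kg × 50 kg = 190.0 L
CL = ln 2 · Vd / t½ = 0.693 × 190.0 / 63 = 2.090 L/h
D = CL × Css × τ / F / S = 2.090 × 15 × 6 / 0.66 / 0.62 = 459.7 mg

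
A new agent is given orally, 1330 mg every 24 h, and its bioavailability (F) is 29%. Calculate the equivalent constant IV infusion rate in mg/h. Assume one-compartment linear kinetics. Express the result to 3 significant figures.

16.1 mg/h

Equivalent systemic input: infusion rate = F·D/τ.
Rate = 0.29 × 1330 / 24 = 16.07 mg/h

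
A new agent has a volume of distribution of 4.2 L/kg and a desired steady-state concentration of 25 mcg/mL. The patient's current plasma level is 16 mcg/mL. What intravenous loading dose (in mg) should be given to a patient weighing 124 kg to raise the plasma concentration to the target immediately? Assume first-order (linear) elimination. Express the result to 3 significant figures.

4690 mg

Vd(total) = 124 kg × 4.2 L/kg = 520.8 L
The loading dose fills Vd to the target concentration.
Concentration deficit ΔC = 25 − 16 = 9.000 mg/L
LD = Vd × ΔC = 520.8 × 9.000 = 4687 mg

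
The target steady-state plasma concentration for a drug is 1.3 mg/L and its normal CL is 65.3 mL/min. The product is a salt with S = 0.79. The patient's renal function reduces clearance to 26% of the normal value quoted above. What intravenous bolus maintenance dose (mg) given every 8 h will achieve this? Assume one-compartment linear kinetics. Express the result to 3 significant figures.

Convert clearance: 65.3 mL/min × 60 min/h ÷ 1000 mL/L = 3.918 L/h
Patient clearance = 0.26 × 3.918 = 1.019 L/h
D = CL × Css × τ / S = 1.019 × 1.3 × 8 / 0.79 = 13.41 mg

13.4 mg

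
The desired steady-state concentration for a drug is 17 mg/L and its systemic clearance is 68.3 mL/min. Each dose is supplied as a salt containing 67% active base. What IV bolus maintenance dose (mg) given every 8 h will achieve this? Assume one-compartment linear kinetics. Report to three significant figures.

CL = 68.3 mL/min = 68.3 × 0.06 = 4.098 L/h
D = CL × Css × τ / S = 4.098 × 17 × 8 / 0.67 = 831.8 mg

832 mg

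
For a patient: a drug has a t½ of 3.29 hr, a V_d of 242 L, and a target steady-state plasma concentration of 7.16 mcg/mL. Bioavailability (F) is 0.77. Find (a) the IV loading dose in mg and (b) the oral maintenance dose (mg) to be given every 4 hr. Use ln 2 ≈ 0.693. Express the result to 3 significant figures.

LD = Vd × C = 242.0 × 7.16 = 1733 mg
CL = 0.693 × Vd / t½ = 0.693 × 242.0 / 3.29 = 50.97 L/h
D = CL × Css × τ / F = 50.97 × 7.16 × 4 / 0.77 = 1896 mg

(a) 1730 mg; (b) 1900 mg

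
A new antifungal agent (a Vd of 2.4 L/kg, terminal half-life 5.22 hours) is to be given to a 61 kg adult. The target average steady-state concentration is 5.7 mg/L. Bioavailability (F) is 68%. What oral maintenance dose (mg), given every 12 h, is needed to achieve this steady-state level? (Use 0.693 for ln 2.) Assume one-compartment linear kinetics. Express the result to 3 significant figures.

1960 mg

Vd = 2.4 L/kg × 61 kg = 146.4 L
CL = ln 2 · Vd / t½ = 0.693 × 146.4 / 5.22 = 19.44 L/h
D = CL × Css × τ / F = 19.44 × 5.7 × 12 / 0.68 = 1955 mg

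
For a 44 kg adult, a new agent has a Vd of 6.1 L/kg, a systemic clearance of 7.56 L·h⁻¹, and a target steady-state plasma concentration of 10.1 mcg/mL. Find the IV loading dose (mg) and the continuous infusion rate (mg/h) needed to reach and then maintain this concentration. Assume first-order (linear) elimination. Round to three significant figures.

(a) 2710 mg; (b) 76.4 mg/h

Vd(total) = 44 kg × 6.1 L/kg = 268.4 L
Loading: fill Vd to C_target → 268.4 L × 10.1 mg/L = 2711 mg
Maintenance: replace elimination → rate = CL × Css = 7.560 × 10.1 = 76.36 mg/h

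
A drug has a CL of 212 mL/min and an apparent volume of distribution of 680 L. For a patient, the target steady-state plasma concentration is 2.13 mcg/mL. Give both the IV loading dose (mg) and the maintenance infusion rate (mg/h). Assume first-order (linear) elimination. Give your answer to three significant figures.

(a) 1450 mg; (b) 27.1 mg/h

Loading: fill Vd to C_target → 680.0 L × 2.13 mg/L = 1448 mg
CL = 212 mL/min × 60/1000 = 12.72 L/h
Infusion rate = 12.72 L/h × 2.13 mg/L = 27.09 mg/h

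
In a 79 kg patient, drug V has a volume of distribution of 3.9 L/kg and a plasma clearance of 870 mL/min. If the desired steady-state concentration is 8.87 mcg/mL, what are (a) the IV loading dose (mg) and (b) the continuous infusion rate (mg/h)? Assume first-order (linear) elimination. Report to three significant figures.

Vd = 3.9 L/kg × 79 kg = 308.1 L
LD = Vd · C_target = 308.1 × 8.87 = 2733 mg
CL = 870 mL/min = 870 × 0.06 = 52.20 L/h
Infusion rate = 52.20 L/h × 8.87 mg/L = 463.0 mg/h

(a) 2730 mg; (b) 463 mg/h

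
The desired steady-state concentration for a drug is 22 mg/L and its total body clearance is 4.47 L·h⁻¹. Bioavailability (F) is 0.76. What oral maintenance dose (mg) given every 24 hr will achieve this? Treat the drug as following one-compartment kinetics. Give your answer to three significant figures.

At steady state, dose per interval replaces the amount cleared in that interval: F·D/τ = CL·Css.
D = CL × Css × τ / F = 4.470 × 22 × 24 / 0.76 = 3105 mg

3110 mg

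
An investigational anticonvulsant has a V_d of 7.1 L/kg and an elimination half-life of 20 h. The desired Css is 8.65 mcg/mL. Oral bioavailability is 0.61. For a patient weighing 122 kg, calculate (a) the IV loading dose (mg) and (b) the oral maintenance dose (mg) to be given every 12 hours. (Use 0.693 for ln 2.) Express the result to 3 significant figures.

Vd(total) = 122 kg × 7.1 L/kg = 866.2 L
LD = Vd × C = 866.2 × 8.65 = 7493 mg
CL = 0.693 × Vd / t½ = 0.693 × 866.2 / 20 = 30.01 L/h
D = CL × Css × τ / F = 30.01 × 8.65 × 12 / 0.61 = 5107 mg

(a) 7490 mg; (b) 5110 mg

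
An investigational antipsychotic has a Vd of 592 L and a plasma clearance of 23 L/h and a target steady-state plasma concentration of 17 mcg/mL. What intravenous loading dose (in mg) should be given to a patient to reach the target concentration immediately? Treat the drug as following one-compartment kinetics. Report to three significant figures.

10100 mg

The loading dose fills Vd to the target concentration; clearance is irrelevant here.
LD = Vd × C = 592.0 × 17.00 = 10060 mg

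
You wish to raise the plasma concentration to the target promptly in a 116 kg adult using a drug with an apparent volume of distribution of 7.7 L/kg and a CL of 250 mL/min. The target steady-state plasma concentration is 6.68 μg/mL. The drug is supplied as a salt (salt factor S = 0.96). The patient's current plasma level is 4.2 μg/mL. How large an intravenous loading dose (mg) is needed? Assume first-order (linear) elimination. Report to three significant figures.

Vd = 7.7 L/kg × 116 kg = 893.2 L
Concentration deficit ΔC = 6.68 − 4.2 = 2.480 mg/L
LD = Vd × ΔC / S = 893.2 × 2.480 / 0.96 = 2307 mg

2310 mg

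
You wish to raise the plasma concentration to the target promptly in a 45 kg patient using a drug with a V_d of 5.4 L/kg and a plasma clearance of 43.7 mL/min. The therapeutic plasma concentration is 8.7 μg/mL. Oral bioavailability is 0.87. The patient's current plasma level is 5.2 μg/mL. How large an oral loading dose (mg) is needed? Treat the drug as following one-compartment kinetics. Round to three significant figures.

978 mg

Vd = 5.4 L/kg × 45 kg = 243.0 L
Concentration deficit ΔC = 8.7 − 5.2 = 3.500 mg/L
LD = Vd × ΔC / F = 243.0 × 3.500 / 0.87 = 977.6 mg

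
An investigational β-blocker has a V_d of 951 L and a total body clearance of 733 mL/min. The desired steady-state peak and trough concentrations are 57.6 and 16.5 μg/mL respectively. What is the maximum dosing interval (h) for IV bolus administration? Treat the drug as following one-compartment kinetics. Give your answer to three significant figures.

27.0 h

CL = 733 mL/min = 733 × 0.06 = 43.98 L/h
k = CL / Vd = 43.98 / 951.0 = 0.04625 h⁻¹
Between IV bolus doses, concentration decays as C = C₀·e^(−kτ), so C_peak/C_trough = e^(kτ).
τ_max = ln(C_peak/C_trough) / k = ln(57.6/16.5) / 0.04625 = 1.250 / 0.04625 = 27.03 h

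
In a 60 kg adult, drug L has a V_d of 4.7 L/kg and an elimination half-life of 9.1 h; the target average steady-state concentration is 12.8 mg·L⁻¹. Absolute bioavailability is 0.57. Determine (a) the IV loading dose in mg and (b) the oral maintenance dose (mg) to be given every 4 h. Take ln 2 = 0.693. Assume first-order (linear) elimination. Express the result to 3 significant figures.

(a) 3610 mg; (b) 1930 mg

Total Vd = 4.7 × 60 = 282.0 L
LD = Vd × C = 282.0 × 12.8 = 3610 mg
CL = 0.693 × Vd / t½ = 0.693 × 282.0 / 9.1 = 21.48 L/h
D = CL × Css × τ / F = 21.48 × 12.8 × 4 / 0.57 = 1929 mg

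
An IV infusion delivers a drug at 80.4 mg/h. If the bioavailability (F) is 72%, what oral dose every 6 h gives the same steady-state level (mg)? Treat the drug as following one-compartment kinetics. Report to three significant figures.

To maintain the same Css, the systemic dosing rate must be unchanged: F·D/τ = infusion rate.
D = rate × τ / F = 80.4 × 6 / 0.72 = 670.0 mg

670 mg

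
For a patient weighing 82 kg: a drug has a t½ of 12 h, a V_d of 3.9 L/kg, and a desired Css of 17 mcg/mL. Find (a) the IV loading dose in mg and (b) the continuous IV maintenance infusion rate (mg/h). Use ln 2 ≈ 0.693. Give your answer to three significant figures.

(a) 5440 mg; (b) 314 mg/h

Vd = 3.9 L/kg × 82 kg = 319.8 L
LD = Vd × C = 319.8 × 17 = 5437 mg
CL = 0.693 × Vd / t½ = 0.693 × 319.8 / 12 = 18.47 L/h
Infusion rate = CL × Css = 18.47 × 17 = 314.0 mg/h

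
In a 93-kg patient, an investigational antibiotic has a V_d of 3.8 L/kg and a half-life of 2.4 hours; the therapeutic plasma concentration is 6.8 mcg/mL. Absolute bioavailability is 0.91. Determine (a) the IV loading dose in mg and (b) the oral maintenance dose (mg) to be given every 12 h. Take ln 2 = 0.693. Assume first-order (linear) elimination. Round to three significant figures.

Vd = 3.8 L/kg × 93 kg = 353.4 L
LD = Vd × C = 353.4 × 6.8 = 2403 mg
CL = 0.693 × Vd / t½ = 0.693 × 353.4 / 2.4 = 102.0 L/h
D = CL × Css × τ / F = 102.0 × 6.8 × 12 / 0.91 = 9146 mg

(a) 2400 mg; (b) 9150 mg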